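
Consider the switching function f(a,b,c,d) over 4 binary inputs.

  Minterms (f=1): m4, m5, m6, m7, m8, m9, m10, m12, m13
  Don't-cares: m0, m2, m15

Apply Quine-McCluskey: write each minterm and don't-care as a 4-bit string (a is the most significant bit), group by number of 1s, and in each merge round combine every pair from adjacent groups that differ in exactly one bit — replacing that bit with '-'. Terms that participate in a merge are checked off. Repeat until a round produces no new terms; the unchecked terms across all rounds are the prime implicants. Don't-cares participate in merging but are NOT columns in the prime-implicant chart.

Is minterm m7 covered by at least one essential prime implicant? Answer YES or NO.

NO

size-2^0 implicants → 0000(✓)  0010(✓)  0100(✓)  0101(✓)  0110(✓)  0111(✓)  1000(✓)  1001(✓)  1010(✓)  1100(✓)  1101(✓)  1111(✓)
size-2^1 implicants → -000(✓)  -010(✓)  -100(✓)  -101(✓)  -111(✓)  0-00(✓)  0-10(✓)  00-0(✓)  01-0(✓)  01-1(✓)  010-(✓)  011-(✓)  1-00(✓)  1-01(✓)  10-0(✓)  100-(✓)  11-1(✓)  110-(✓)
size-2^2 implicants → --00  -0-0  -1-1  -10-  0--0  01--  1-0-
Unchecked terms (primes): --00, -0-0, -1-1, -10-, 0--0, 01--, 1-0-
Minterm coverage:
  m4 ⊆ --00,-10-,0--0,01--
  m5 ⊆ -1-1,-10-,01--
  m6 ⊆ 0--0,01--
  m7 ⊆ -1-1,01--
  m8 ⊆ --00,-0-0,1-0-
  m9 ⊆ 1-0- [E]
  m10 ⊆ -0-0 [E]
  m12 ⊆ --00,-10-,1-0-
  m13 ⊆ -1-1,-10-,1-0-
E = {-0-0, 1-0-}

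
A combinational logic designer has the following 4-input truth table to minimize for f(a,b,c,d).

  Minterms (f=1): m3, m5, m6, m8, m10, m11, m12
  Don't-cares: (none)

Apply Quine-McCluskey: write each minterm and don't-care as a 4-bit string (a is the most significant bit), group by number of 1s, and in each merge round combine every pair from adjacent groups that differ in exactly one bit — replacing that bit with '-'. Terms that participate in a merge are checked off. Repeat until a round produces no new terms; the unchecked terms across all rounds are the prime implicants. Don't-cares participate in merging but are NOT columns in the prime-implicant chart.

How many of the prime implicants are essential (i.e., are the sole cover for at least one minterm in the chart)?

size-2^0 implicants → 0011(✓)  0101  0110  1000(✓)  1010(✓)  1011(✓)  1100(✓)
size-2^1 implicants → -011  1-00  10-0  101-
Unchecked terms (primes): -011, 0101, 0110, 1-00, 10-0, 101-
Minterm coverage:
  m3 ⊆ -011 [E]
  m5 ⊆ 0101 [E]
  m6 ⊆ 0110 [E]
  m8 ⊆ 1-00,10-0
  m10 ⊆ 10-0,101-
  m11 ⊆ -011,101-
  m12 ⊆ 1-00 [E]
E = {-011, 0101, 0110, 1-00}

4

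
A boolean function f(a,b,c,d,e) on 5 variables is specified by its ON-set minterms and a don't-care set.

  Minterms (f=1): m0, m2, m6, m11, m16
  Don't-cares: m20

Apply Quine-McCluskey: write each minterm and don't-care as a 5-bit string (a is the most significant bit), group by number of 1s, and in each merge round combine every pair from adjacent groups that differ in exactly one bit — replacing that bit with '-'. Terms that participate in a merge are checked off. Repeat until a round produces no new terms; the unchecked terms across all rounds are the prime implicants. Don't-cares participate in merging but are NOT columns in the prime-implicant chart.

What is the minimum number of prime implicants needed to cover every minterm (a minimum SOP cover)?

Round 0: 00000✓ 00010✓ 00110✓ 01011 10000✓ 10100✓
Round 1: -0000 00-10 000-0 10-00
PIs = {-0000, 00-10, 000-0, 01011, 10-00}
Coverage chart:
  m0: -0000,000-0
  m2: 00-10,000-0
  m6: 00-10 ←essential
  m11: 01011 ←essential
  m16: -0000,10-00
Essential: 00-10, 01011
Petrick residual → -0000
Min cover (3 terms): b'c'd'e' + a'b'de' + a'bc'de

3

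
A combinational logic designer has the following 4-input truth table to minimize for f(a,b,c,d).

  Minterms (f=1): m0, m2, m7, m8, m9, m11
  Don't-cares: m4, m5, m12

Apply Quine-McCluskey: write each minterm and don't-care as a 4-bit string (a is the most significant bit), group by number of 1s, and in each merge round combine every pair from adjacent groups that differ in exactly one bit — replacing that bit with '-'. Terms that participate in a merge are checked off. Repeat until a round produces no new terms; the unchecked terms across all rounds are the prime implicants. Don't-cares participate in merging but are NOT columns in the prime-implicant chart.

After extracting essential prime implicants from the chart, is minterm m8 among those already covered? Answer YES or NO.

NO

Round 0: 0000✓ 0010✓ 0100✓ 0101✓ 0111✓ 1000✓ 1001✓ 1011✓ 1100✓
Round 1: -000✓ -100✓ 0-00✓ 00-0 01-1 010- 1-00✓ 10-1 100-
Round 2: --00
PIs = {--00, 00-0, 01-1, 010-, 10-1, 100-}
Coverage chart:
  m0: --00,00-0
  m2: 00-0 ←essential
  m7: 01-1 ←essential
  m8: --00,100-
  m9: 10-1,100-
  m11: 10-1 ←essential
Essential: 00-0, 01-1, 10-1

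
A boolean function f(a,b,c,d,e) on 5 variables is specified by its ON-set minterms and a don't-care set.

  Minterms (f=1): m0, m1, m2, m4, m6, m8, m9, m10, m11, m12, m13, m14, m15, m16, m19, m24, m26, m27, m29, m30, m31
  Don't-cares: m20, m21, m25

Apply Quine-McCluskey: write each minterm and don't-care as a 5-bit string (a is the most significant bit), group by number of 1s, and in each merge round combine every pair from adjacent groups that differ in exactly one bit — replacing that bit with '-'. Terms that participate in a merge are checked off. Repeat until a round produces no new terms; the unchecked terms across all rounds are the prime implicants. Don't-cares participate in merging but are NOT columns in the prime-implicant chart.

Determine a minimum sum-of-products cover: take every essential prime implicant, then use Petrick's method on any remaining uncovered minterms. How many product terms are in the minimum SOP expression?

6

size-2^0 implicants → 00000(✓)  00001(✓)  00010(✓)  00100(✓)  00110(✓)  01000(✓)  01001(✓)  01010(✓)  01011(✓)  01100(✓)  01101(✓)  01110(✓)  01111(✓)  10000(✓)  10011(✓)  10100(✓)  10101(✓)  11000(✓)  11001(✓)  11010(✓)  11011(✓)  11101(✓)  11110(✓)  11111(✓)
size-2^1 implicants → -0000(✓)  -0100(✓)  -1000(✓)  -1001(✓)  -1010(✓)  -1011(✓)  -1101(✓)  -1110(✓)  -1111(✓)  0-000(✓)  0-001(✓)  0-010(✓)  0-100(✓)  0-110(✓)  00-00(✓)  00-10(✓)  000-0(✓)  0000-(✓)  001-0(✓)  01-00(✓)  01-01(✓)  01-10(✓)  01-11(✓)  010-0(✓)  010-1(✓)  0100-(✓)  0101-(✓)  011-0(✓)  011-1(✓)  0110-(✓)  0111-(✓)  1-000(✓)  1-011  1-101  10-00(✓)  1010-  11-01(✓)  11-10(✓)  11-11(✓)  110-0(✓)  110-1(✓)  1100-(✓)  1101-(✓)  111-1(✓)  1111-(✓)
size-2^2 implicants → --000  -0-00  -1-01(✓)  -1-10(✓)  -1-11(✓)  -10-0(✓)  -10-1(✓)  -100-(✓)  -101-(✓)  -11-1(✓)  -111-(✓)  0--00(✓)  0--10(✓)  0-0-0(✓)  0-00-  0-1-0(✓)  00--0(✓)  01--0(✓)  01--1(✓)  01-0-(✓)  01-1-(✓)  010--(✓)  011--(✓)  11--1(✓)  11-1-(✓)  110--(✓)
size-2^3 implicants → -1--1  -1-1-  -10--  0---0  01---
Unchecked terms (primes): --000, -0-00, -1--1, -1-1-, -10--, 0---0, 0-00-, 01---, 1-011, 1-101, 1010-
Minterm coverage:
  m0 ⊆ --000,-0-00,0---0,0-00-
  m1 ⊆ 0-00- [E]
  m2 ⊆ 0---0 [E]
  m4 ⊆ -0-00,0---0
  m6 ⊆ 0---0 [E]
  m8 ⊆ --000,-10--,0---0,0-00-,01---
  m9 ⊆ -1--1,-10--,0-00-,01---
  m10 ⊆ -1-1-,-10--,0---0,01---
  m11 ⊆ -1--1,-1-1-,-10--,01---
  m12 ⊆ 0---0,01---
  m13 ⊆ -1--1,01---
  m14 ⊆ -1-1-,0---0,01---
  m15 ⊆ -1--1,-1-1-,01---
  m16 ⊆ --000,-0-00
  m19 ⊆ 1-011 [E]
  m24 ⊆ --000,-10--
  m26 ⊆ -1-1-,-10--
  m27 ⊆ -1--1,-1-1-,-10--,1-011
  m29 ⊆ -1--1,1-101
  m30 ⊆ -1-1- [E]
  m31 ⊆ -1--1,-1-1-
E = {-1-1-, 0---0, 0-00-, 1-011}
Petrick residual → --000, -1--1
Cover = c'd'e' + be + bd + a'e' + a'c'd' + ac'de  |cover|=6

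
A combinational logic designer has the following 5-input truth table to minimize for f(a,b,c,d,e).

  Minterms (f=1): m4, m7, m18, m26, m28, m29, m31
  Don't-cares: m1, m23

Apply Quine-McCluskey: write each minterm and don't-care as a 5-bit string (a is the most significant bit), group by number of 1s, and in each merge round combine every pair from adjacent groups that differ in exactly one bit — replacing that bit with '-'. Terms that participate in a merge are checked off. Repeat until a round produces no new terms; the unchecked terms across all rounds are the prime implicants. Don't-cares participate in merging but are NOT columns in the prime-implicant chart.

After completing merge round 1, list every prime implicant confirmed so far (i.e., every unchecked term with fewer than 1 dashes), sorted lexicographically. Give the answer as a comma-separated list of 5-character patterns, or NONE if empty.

00001, 00100

size-2^0 implicants → 00001  00100  00111(✓)  10010(✓)  10111(✓)  11010(✓)  11100(✓)  11101(✓)  11111(✓)
size-2^1 implicants → -0111  1-010  1-111  111-1  1110-
Unchecked terms (primes): -0111, 00001, 00100, 1-010, 1-111, 111-1, 1110-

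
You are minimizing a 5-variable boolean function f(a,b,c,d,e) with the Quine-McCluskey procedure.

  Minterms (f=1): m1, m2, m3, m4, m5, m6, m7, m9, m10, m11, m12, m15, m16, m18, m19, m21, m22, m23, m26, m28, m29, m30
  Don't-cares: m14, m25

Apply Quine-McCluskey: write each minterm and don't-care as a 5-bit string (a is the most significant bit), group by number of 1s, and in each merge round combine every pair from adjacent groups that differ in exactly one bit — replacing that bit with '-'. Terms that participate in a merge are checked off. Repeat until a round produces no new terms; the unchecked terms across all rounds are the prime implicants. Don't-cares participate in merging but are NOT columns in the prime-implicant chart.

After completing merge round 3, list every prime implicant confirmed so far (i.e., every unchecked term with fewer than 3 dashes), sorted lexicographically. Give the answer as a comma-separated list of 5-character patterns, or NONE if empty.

Round 0: 00001✓ 00010✓ 00011✓ 00100✓ 00101✓ 00110✓ 00111✓ 01001✓ 01010✓ 01011✓ 01100✓ 01110✓ 01111✓ 10000✓ 10010✓ 10011✓ 10101✓ 10110✓ 10111✓ 11001✓ 11010✓ 11100✓ 11101✓ 11110✓
Round 1: -0010✓ -0011✓ -0101✓ -0110✓ -0111✓ -1001 -1010✓ -1100✓ -1110✓ 0-001✓ 0-010✓ 0-011✓ 0-100✓ 0-110✓ 0-111✓ 00-01✓ 00-10✓ 00-11✓ 000-1✓ 0001-✓ 001-0✓ 001-1✓ 0010-✓ 0011-✓ 01-10✓ 01-11✓ 010-1✓ 0101-✓ 011-0✓ 0111-✓ 1-010✓ 1-101 1-110✓ 10-10✓ 10-11✓ 100-0 1001-✓ 101-1✓ 1011-✓ 11-01 11-10✓ 111-0✓ 1110-
Round 2: --010✓ --110✓ -0-10✓ -0-11✓ -001-✓ -01-1 -011-✓ -1-10✓ -11-0 0--10✓ 0--11✓ 0-0-1 0-01-✓ 0-1-0 0-11-✓ 00--1 00-1-✓ 001-- 01-1-✓ 1--10✓ 10-1-✓
Round 3: ---10 -0-1- 0--1-
PIs = {---10, -0-1-, -01-1, -1001, -11-0, 0--1-, 0-0-1, 0-1-0, 00--1, 001--, 1-101, 100-0, 11-01, 1110-}

-01-1, -1001, -11-0, 0-0-1, 0-1-0, 00--1, 001--, 1-101, 100-0, 11-01, 1110-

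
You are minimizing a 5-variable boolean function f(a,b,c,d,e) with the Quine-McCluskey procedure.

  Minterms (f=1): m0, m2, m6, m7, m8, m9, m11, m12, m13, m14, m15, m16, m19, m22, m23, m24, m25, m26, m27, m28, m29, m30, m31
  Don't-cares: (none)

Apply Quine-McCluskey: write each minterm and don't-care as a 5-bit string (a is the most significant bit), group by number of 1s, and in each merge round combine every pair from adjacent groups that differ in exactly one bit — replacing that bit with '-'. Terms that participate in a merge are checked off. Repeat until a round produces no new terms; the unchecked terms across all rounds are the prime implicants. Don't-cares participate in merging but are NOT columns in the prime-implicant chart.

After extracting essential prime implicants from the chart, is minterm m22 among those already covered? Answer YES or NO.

YES

Round 0: 00000✓ 00010✓ 00110✓ 00111✓ 01000✓ 01001✓ 01011✓ 01100✓ 01101✓ 01110✓ 01111✓ 10000✓ 10011✓ 10110✓ 10111✓ 11000✓ 11001✓ 11010✓ 11011✓ 11100✓ 11101✓ 11110✓ 11111✓
Round 1: -0000✓ -0110✓ -0111✓ -1000✓ -1001✓ -1011✓ -1100✓ -1101✓ -1110✓ -1111✓ 0-000✓ 0-110✓ 0-111✓ 00-10 000-0 0011-✓ 01-00✓ 01-01✓ 01-11✓ 010-1✓ 0100-✓ 011-0✓ 011-1✓ 0110-✓ 0111-✓ 1-000✓ 1-011✓ 1-110✓ 1-111✓ 10-11✓ 1011-✓ 11-00✓ 11-01✓ 11-10✓ 11-11✓ 110-0✓ 110-1✓ 1100-✓ 1101-✓ 111-0✓ 111-1✓ 1110-✓ 1111-✓
Round 2: --000 --110✓ --111✓ -011-✓ -1-00✓ -1-01✓ -1-11✓ -10-1✓ -100-✓ -11-0✓ -11-1✓ -110-✓ -111-✓ 0-11-✓ 01--1✓ 01-0-✓ 011--✓ 1--11 1-11-✓ 11--0✓ 11--1✓ 11-0-✓ 11-1-✓ 110--✓ 111--✓
Round 3: --11- -1--1 -1-0- -11-- 11---
PIs = {--000, --11-, -1--1, -1-0-, -11--, 00-10, 000-0, 1--11, 11---}
Coverage chart:
  m0: --000,000-0
  m2: 00-10,000-0
  m6: --11-,00-10
  m7: --11- ←essential
  m8: --000,-1-0-
  m9: -1--1,-1-0-
  m11: -1--1 ←essential
  m12: -1-0-,-11--
  m13: -1--1,-1-0-,-11--
  m14: --11-,-11--
  m15: --11-,-1--1,-11--
  m16: --000 ←essential
  m19: 1--11 ←essential
  m22: --11- ←essential
  m23: --11-,1--11
  m24: --000,-1-0-,11---
  m25: -1--1,-1-0-,11---
  m26: 11--- ←essential
  m27: -1--1,1--11,11---
  m28: -1-0-,-11--,11---
  m29: -1--1,-1-0-,-11--,11---
  m30: --11-,-11--,11---
  m31: --11-,-1--1,-11--,1--11,11---
Essential: --000, --11-, -1--1, 1--11, 11---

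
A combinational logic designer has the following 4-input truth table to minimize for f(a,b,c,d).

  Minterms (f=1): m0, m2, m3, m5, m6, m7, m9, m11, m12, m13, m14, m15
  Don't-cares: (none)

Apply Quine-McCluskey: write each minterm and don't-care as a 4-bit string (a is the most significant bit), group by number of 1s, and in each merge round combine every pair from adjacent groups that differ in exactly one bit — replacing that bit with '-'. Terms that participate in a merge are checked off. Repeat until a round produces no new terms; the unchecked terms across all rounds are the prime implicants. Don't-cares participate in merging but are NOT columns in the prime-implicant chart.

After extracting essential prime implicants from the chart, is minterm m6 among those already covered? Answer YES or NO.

[col 0] 0000*, 0010*, 0011*, 0101*, 0110*, 0111*, 1001*, 1011*, 1100*, 1101*, 1110*, 1111*
[col 1] -011*, -101*, -110*, -111*, 0-10*, 0-11*, 00-0, 001-*, 01-1*, 011-*, 1-01*, 1-11*, 10-1*, 11-0*, 11-1*, 110-*, 111-*
[col 2] --11, -1-1, -11-, 0-1-, 1--1, 11--
Prime implicants: --11, -1-1, -11-, 0-1-, 00-0, 1--1, 11--
PI chart (minterm → PIs covering it):
  0 | 00-0  (sole → essential)
  2 | 0-1-,00-0
  3 | --11,0-1-
  5 | -1-1  (sole → essential)
  6 | -11-,0-1-
  7 | --11,-1-1,-11-,0-1-
  9 | 1--1  (sole → essential)
  11 | --11,1--1
  12 | 11--  (sole → essential)
  13 | -1-1,1--1,11--
  14 | -11-,11--
  15 | --11,-1-1,-11-,1--1,11--
Essential prime implicants: -1-1, 00-0, 1--1, 11--

NO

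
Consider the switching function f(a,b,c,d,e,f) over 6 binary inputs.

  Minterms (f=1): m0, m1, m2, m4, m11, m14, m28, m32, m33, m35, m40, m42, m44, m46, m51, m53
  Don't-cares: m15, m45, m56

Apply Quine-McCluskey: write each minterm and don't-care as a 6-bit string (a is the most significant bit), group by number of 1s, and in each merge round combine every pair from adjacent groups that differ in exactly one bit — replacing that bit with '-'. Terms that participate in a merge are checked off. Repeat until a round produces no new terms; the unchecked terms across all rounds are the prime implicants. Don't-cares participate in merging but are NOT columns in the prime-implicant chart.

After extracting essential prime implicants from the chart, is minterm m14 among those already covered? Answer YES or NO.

NO

size-2^0 implicants → 000000(✓)  000001(✓)  000010(✓)  000100(✓)  001011(✓)  001110(✓)  001111(✓)  011100  100000(✓)  100001(✓)  100011(✓)  101000(✓)  101010(✓)  101100(✓)  101101(✓)  101110(✓)  110011(✓)  110101  111000(✓)
size-2^1 implicants → -00000(✓)  -00001(✓)  -01110  000-00  0000-0  00000-(✓)  001-11  00111-  1-0011  1-1000  10-000  1000-1  10000-(✓)  101-00(✓)  101-10(✓)  1010-0(✓)  1011-0(✓)  10110-
size-2^2 implicants → -0000-  101--0
Unchecked terms (primes): -0000-, -01110, 000-00, 0000-0, 001-11, 00111-, 011100, 1-0011, 1-1000, 10-000, 1000-1, 101--0, 10110-, 110101
Minterm coverage:
  m0 ⊆ -0000-,000-00,0000-0
  m1 ⊆ -0000- [E]
  m2 ⊆ 0000-0 [E]
  m4 ⊆ 000-00 [E]
  m11 ⊆ 001-11 [E]
  m14 ⊆ -01110,00111-
  m28 ⊆ 011100 [E]
  m32 ⊆ -0000-,10-000
  m33 ⊆ -0000-,1000-1
  m35 ⊆ 1-0011,1000-1
  m40 ⊆ 1-1000,10-000,101--0
  m42 ⊆ 101--0 [E]
  m44 ⊆ 101--0,10110-
  m46 ⊆ -01110,101--0
  m51 ⊆ 1-0011 [E]
  m53 ⊆ 110101 [E]
E = {-0000-, 000-00, 0000-0, 001-11, 011100, 1-0011, 101--0, 110101}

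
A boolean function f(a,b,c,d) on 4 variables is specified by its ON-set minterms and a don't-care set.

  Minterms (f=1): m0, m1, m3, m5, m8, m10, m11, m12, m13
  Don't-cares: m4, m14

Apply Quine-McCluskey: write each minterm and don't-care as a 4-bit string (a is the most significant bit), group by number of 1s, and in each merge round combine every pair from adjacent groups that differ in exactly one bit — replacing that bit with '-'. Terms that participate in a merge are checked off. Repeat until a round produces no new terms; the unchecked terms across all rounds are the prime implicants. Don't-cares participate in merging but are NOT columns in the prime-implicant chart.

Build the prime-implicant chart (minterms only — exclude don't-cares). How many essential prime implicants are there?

1

[col 0] 0000*, 0001*, 0011*, 0100*, 0101*, 1000*, 1010*, 1011*, 1100*, 1101*, 1110*
[col 1] -000*, -011, -100*, -101*, 0-00*, 0-01*, 00-1, 000-*, 010-*, 1-00*, 1-10*, 10-0*, 101-, 11-0*, 110-*
[col 2] --00, -10-, 0-0-, 1--0
Prime implicants: --00, -011, -10-, 0-0-, 00-1, 1--0, 101-
PI chart (minterm → PIs covering it):
  0 | --00,0-0-
  1 | 0-0-,00-1
  3 | -011,00-1
  5 | -10-,0-0-
  8 | --00,1--0
  10 | 1--0,101-
  11 | -011,101-
  12 | --00,-10-,1--0
  13 | -10-  (sole → essential)
Essential prime implicants: -10-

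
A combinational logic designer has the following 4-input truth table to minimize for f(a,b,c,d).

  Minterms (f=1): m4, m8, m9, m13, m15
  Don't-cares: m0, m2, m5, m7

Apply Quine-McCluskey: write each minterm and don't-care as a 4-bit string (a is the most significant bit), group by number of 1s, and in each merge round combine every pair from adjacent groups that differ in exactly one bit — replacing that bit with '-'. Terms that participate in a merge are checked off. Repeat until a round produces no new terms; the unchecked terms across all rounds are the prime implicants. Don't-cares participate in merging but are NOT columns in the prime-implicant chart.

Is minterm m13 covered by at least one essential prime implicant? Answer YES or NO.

YES

size-2^0 implicants → 0000(✓)  0010(✓)  0100(✓)  0101(✓)  0111(✓)  1000(✓)  1001(✓)  1101(✓)  1111(✓)
size-2^1 implicants → -000  -101(✓)  -111(✓)  0-00  00-0  01-1(✓)  010-  1-01  100-  11-1(✓)
size-2^2 implicants → -1-1
Unchecked terms (primes): -000, -1-1, 0-00, 00-0, 010-, 1-01, 100-
Minterm coverage:
  m4 ⊆ 0-00,010-
  m8 ⊆ -000,100-
  m9 ⊆ 1-01,100-
  m13 ⊆ -1-1,1-01
  m15 ⊆ -1-1 [E]
E = {-1-1}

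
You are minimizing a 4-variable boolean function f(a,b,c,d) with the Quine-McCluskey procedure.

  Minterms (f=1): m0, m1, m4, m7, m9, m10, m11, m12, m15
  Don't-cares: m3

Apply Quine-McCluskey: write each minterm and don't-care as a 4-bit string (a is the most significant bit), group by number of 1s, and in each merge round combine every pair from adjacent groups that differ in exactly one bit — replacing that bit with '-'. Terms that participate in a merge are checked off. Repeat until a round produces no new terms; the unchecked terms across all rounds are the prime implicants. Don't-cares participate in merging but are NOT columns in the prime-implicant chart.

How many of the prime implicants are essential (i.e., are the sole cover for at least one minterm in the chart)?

[col 0] 0000*, 0001*, 0011*, 0100*, 0111*, 1001*, 1010*, 1011*, 1100*, 1111*
[col 1] -001*, -011*, -100, -111*, 0-00, 0-11*, 00-1*, 000-, 1-11*, 10-1*, 101-
[col 2] --11, -0-1
Prime implicants: --11, -0-1, -100, 0-00, 000-, 101-
PI chart (minterm → PIs covering it):
  0 | 0-00,000-
  1 | -0-1,000-
  4 | -100,0-00
  7 | --11  (sole → essential)
  9 | -0-1  (sole → essential)
  10 | 101-  (sole → essential)
  11 | --11,-0-1,101-
  12 | -100  (sole → essential)
  15 | --11  (sole → essential)
Essential prime implicants: --11, -0-1, -100, 101-

4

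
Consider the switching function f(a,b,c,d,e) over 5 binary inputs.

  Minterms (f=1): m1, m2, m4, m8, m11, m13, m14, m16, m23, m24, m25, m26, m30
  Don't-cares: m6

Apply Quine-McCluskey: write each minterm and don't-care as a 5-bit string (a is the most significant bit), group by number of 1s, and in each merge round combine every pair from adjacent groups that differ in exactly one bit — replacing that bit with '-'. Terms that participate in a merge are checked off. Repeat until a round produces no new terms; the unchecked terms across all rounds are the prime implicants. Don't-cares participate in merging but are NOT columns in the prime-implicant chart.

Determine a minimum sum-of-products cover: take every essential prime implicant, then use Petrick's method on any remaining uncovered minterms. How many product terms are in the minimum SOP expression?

11

Round 0: 00001 00010✓ 00100✓ 00110✓ 01000✓ 01011 01101 01110✓ 10000✓ 10111 11000✓ 11001✓ 11010✓ 11110✓
Round 1: -1000 -1110 0-110 00-10 001-0 1-000 11-10 110-0 1100-
PIs = {-1000, -1110, 0-110, 00-10, 00001, 001-0, 01011, 01101, 1-000, 10111, 11-10, 110-0, 1100-}
Coverage chart:
  m1: 00001 ←essential
  m2: 00-10 ←essential
  m4: 001-0 ←essential
  m8: -1000 ←essential
  m11: 01011 ←essential
  m13: 01101 ←essential
  m14: -1110,0-110
  m16: 1-000 ←essential
  m23: 10111 ←essential
  m24: -1000,1-000,110-0,1100-
  m25: 1100- ←essential
  m26: 11-10,110-0
  m30: -1110,11-10
Essential: -1000, 00-10, 00001, 001-0, 01011, 01101, 1-000, 10111, 1100-
Petrick residual → -1110, 11-10
Min cover (11 terms): bc'd'e' + bcde' + a'b'de' + a'b'c'd'e + a'b'ce' + a'bc'de + a'bcd'e + ac'd'e' + ab'cde + abde' + abc'd'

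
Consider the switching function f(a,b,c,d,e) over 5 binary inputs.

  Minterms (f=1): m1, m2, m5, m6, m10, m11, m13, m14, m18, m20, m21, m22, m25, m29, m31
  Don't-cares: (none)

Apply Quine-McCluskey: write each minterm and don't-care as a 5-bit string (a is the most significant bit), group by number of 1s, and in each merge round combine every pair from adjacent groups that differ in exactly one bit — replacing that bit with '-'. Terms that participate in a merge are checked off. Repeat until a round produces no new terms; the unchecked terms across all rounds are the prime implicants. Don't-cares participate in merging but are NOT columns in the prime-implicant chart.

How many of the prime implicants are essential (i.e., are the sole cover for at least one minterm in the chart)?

7

Round 0: 00001✓ 00010✓ 00101✓ 00110✓ 01010✓ 01011✓ 01101✓ 01110✓ 10010✓ 10100✓ 10101✓ 10110✓ 11001✓ 11101✓ 11111✓
Round 1: -0010✓ -0101✓ -0110✓ -1101✓ 0-010✓ 0-101✓ 0-110✓ 00-01 00-10✓ 01-10✓ 0101- 1-101✓ 10-10✓ 101-0 1010- 11-01 111-1
Round 2: --101 -0-10 0--10
PIs = {--101, -0-10, 0--10, 00-01, 0101-, 101-0, 1010-, 11-01, 111-1}
Coverage chart:
  m1: 00-01 ←essential
  m2: -0-10,0--10
  m5: --101,00-01
  m6: -0-10,0--10
  m10: 0--10,0101-
  m11: 0101- ←essential
  m13: --101 ←essential
  m14: 0--10 ←essential
  m18: -0-10 ←essential
  m20: 101-0,1010-
  m21: --101,1010-
  m22: -0-10,101-0
  m25: 11-01 ←essential
  m29: --101,11-01,111-1
  m31: 111-1 ←essential
Essential: --101, -0-10, 0--10, 00-01, 0101-, 11-01, 111-1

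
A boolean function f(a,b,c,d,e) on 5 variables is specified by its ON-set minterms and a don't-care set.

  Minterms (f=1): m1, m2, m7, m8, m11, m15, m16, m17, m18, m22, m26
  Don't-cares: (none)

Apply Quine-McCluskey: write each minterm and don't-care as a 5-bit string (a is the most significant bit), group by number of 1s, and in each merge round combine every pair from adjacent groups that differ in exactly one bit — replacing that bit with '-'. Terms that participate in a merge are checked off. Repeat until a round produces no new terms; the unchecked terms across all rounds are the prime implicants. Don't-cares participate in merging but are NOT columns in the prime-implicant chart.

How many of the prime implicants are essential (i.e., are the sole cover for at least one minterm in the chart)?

7

Round 0: 00001✓ 00010✓ 00111✓ 01000 01011✓ 01111✓ 10000✓ 10001✓ 10010✓ 10110✓ 11010✓
Round 1: -0001 -0010 0-111 01-11 1-010 10-10 100-0 1000-
PIs = {-0001, -0010, 0-111, 01-11, 01000, 1-010, 10-10, 100-0, 1000-}
Coverage chart:
  m1: -0001 ←essential
  m2: -0010 ←essential
  m7: 0-111 ←essential
  m8: 01000 ←essential
  m11: 01-11 ←essential
  m15: 0-111,01-11
  m16: 100-0,1000-
  m17: -0001,1000-
  m18: -0010,1-010,10-10,100-0
  m22: 10-10 ←essential
  m26: 1-010 ←essential
Essential: -0001, -0010, 0-111, 01-11, 01000, 1-010, 10-10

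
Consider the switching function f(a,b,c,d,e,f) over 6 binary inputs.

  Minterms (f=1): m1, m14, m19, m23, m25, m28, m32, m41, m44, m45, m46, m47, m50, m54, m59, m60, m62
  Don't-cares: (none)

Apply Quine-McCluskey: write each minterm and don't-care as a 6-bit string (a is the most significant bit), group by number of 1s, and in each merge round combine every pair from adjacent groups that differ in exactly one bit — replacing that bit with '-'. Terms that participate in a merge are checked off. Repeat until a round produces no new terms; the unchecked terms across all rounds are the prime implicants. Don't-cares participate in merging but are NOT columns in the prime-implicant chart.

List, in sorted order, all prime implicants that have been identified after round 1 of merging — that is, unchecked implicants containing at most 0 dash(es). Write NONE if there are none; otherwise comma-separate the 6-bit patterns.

000001, 011001, 100000, 111011

Round 0: 000001 001110✓ 010011✓ 010111✓ 011001 011100✓ 100000 101001✓ 101100✓ 101101✓ 101110✓ 101111✓ 110010✓ 110110✓ 111011 111100✓ 111110✓
Round 1: -01110 -11100 010-11 1-1100✓ 1-1110✓ 101-01 1011-0✓ 1011-1✓ 10110-✓ 10111-✓ 11-110 110-10 1111-0✓
Round 2: 1-11-0 1011--
PIs = {-01110, -11100, 000001, 010-11, 011001, 1-11-0, 100000, 101-01, 1011--, 11-110, 110-10, 111011}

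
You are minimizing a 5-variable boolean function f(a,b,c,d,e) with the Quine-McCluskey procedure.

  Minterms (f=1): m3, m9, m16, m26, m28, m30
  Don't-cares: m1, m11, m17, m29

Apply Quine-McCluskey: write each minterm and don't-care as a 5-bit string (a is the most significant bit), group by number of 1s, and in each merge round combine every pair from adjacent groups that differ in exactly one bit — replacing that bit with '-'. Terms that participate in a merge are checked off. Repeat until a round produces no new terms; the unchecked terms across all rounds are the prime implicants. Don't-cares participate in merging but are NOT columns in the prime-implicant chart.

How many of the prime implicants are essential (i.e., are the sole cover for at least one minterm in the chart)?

3

[col 0] 00001*, 00011*, 01001*, 01011*, 10000*, 10001*, 11010*, 11100*, 11101*, 11110*
[col 1] -0001, 0-001*, 0-011*, 000-1*, 010-1*, 1000-, 11-10, 111-0, 1110-
[col 2] 0-0-1
Prime implicants: -0001, 0-0-1, 1000-, 11-10, 111-0, 1110-
PI chart (minterm → PIs covering it):
  3 | 0-0-1  (sole → essential)
  9 | 0-0-1  (sole → essential)
  16 | 1000-  (sole → essential)
  26 | 11-10  (sole → essential)
  28 | 111-0,1110-
  30 | 11-10,111-0
Essential prime implicants: 0-0-1, 1000-, 11-10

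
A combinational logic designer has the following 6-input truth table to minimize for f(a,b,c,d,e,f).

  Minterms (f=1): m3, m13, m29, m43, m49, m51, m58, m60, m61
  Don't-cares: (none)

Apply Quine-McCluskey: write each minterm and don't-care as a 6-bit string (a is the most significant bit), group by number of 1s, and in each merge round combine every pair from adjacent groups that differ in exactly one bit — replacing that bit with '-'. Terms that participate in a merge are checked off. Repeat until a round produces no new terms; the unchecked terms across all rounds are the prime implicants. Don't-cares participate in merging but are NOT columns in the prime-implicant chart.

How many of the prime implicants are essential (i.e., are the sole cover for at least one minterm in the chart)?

6

[col 0] 000011, 001101*, 011101*, 101011, 110001*, 110011*, 111010, 111100*, 111101*
[col 1] -11101, 0-1101, 1100-1, 11110-
Prime implicants: -11101, 0-1101, 000011, 101011, 1100-1, 111010, 11110-
PI chart (minterm → PIs covering it):
  3 | 000011  (sole → essential)
  13 | 0-1101  (sole → essential)
  29 | -11101,0-1101
  43 | 101011  (sole → essential)
  49 | 1100-1  (sole → essential)
  51 | 1100-1  (sole → essential)
  58 | 111010  (sole → essential)
  60 | 11110-  (sole → essential)
  61 | -11101,11110-
Essential prime implicants: 0-1101, 000011, 101011, 1100-1, 111010, 11110-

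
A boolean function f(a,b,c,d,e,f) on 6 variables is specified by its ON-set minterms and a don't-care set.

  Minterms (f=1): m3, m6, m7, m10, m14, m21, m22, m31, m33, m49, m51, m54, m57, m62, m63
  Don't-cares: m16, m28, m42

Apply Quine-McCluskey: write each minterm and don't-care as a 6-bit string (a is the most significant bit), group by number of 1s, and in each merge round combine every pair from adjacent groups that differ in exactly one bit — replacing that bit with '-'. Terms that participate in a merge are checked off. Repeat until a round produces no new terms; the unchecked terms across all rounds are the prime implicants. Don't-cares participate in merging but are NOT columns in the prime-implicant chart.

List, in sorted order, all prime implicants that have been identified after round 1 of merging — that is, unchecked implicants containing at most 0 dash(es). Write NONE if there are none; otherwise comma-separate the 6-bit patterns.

010000, 010101, 011100

[col 0] 000011*, 000110*, 000111*, 001010*, 001110*, 010000, 010101, 010110*, 011100, 011111*, 100001*, 101010*, 110001*, 110011*, 110110*, 111001*, 111110*, 111111*
[col 1] -01010, -10110, -11111, 0-0110, 00-110, 000-11, 00011-, 001-10, 1-0001, 11-001, 11-110, 1100-1, 11111-
Prime implicants: -01010, -10110, -11111, 0-0110, 00-110, 000-11, 00011-, 001-10, 010000, 010101, 011100, 1-0001, 11-001, 11-110, 1100-1, 11111-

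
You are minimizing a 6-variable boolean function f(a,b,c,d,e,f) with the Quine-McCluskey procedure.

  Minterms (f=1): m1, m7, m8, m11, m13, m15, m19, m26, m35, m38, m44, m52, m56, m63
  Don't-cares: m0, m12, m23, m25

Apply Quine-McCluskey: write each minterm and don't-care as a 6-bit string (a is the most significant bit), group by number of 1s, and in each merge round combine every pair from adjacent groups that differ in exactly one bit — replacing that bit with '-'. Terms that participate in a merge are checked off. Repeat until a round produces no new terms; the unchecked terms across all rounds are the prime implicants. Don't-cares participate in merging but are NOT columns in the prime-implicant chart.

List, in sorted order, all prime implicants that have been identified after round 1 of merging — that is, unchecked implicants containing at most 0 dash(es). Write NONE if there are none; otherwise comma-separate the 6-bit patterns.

size-2^0 implicants → 000000(✓)  000001(✓)  000111(✓)  001000(✓)  001011(✓)  001100(✓)  001101(✓)  001111(✓)  010011(✓)  010111(✓)  011001  011010  100011  100110  101100(✓)  110100  111000  111111
size-2^1 implicants → -01100  0-0111  00-000  00-111  00000-  001-00  001-11  0011-1  00110-  010-11
Unchecked terms (primes): -01100, 0-0111, 00-000, 00-111, 00000-, 001-00, 001-11, 0011-1, 00110-, 010-11, 011001, 011010, 100011, 100110, 110100, 111000, 111111

011001, 011010, 100011, 100110, 110100, 111000, 111111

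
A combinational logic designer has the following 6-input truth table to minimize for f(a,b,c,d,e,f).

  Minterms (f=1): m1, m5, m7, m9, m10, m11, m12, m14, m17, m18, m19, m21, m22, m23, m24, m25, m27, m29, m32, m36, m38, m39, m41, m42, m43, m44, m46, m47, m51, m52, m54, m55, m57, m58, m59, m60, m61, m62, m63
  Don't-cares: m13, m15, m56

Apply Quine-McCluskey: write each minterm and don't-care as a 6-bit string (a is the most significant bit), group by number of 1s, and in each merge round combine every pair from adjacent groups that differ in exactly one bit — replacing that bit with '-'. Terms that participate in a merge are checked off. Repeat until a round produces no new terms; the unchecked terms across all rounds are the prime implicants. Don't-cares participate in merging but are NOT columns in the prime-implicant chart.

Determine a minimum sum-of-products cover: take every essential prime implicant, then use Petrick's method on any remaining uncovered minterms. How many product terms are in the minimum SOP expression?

11

[col 0] 000001*, 000101*, 000111*, 001001*, 001010*, 001011*, 001100*, 001101*, 001110*, 001111*, 010001*, 010010*, 010011*, 010101*, 010110*, 010111*, 011000*, 011001*, 011011*, 011101*, 100000*, 100100*, 100110*, 100111*, 101001*, 101010*, 101011*, 101100*, 101110*, 101111*, 110011*, 110100*, 110110*, 110111*, 111000*, 111001*, 111010*, 111011*, 111100*, 111101*, 111110*, 111111*
[col 1] -00111*, -01001*, -01010*, -01011*, -01100*, -01110*, -01111*, -10011*, -10110*, -10111*, -11000*, -11001*, -11011*, -11101*, 0-0001*, 0-0101*, 0-0111*, 0-1001*, 0-1011*, 0-1101*, 00-001*, 00-101*, 00-111*, 000-01*, 0001-1*, 001-01*, 001-10*, 001-11*, 0010-1*, 00101-*, 0011-0*, 0011-1*, 00110-*, 00111-*, 01-001*, 01-011*, 01-101*, 010-01*, 010-10*, 010-11*, 0100-1*, 01001-*, 0101-1*, 01011-*, 011-01*, 0110-1*, 01100-*, 1-0100*, 1-0110*, 1-0111*, 1-1001*, 1-1010*, 1-1011*, 1-1100*, 1-1110*, 1-1111*, 10-100*, 10-110*, 10-111*, 100-00, 1001-0*, 10011-*, 101-10*, 101-11*, 1010-1*, 10101-*, 1011-0*, 10111-*, 11-011*, 11-100*, 11-110*, 11-111*, 110-11*, 1101-0*, 11011-*, 111-00*, 111-01*, 111-10*, 111-11*, 1110-0*, 1110-1*, 11100-*, 11101-*, 1111-0*, 1111-1*, 11110-*, 11111-*
[col 2] --0111, --1001*, --1011*, -0-111, -01-10*, -01-11*, -010-1*, -0101-*, -011-0, -0111-*, -1-011, -10-11, -1011-, -11-01, -110-1*, -1100-, 0--001*, 0--101*, 0-0-01*, 0-01-1, 0-1-01*, 0-10-1*, 00--01*, 00-1-1, 001--1, 001-1-*, 0011--, 01--01*, 01-0-1, 010--1, 010-1-, 1--100*, 1--110*, 1--111*, 1-01-0*, 1-011-*, 1-1-10*, 1-1-11*, 1-10-1*, 1-101-*, 1-11-0*, 1-111-*, 10-1-0*, 10-11-*, 101-1-*, 11--11, 11-1-0*, 11-11-*, 111--0*, 111--1*, 111-0-*, 111-1-*, 1110--*, 1111--*
[col 3] --10-1, -01-1-, 0---01, 1--1-0, 1--11-, 1-1-1-, 111---
Prime implicants: --0111, --10-1, -0-111, -01-1-, -011-0, -1-011, -10-11, -1011-, -11-01, -1100-, 0---01, 0-01-1, 00-1-1, 001--1, 0011--, 01-0-1, 010--1, 010-1-, 1--1-0, 1--11-, 1-1-1-, 100-00, 11--11, 111---
PI chart (minterm → PIs covering it):
  1 | 0---01  (sole → essential)
  5 | 0---01,0-01-1,00-1-1
  7 | --0111,-0-111,0-01-1,00-1-1
  9 | --10-1,0---01,001--1
  10 | -01-1-  (sole → essential)
  11 | --10-1,-01-1-,001--1
  12 | -011-0,0011--
  14 | -01-1-,-011-0,0011--
  17 | 0---01,01-0-1,010--1
  18 | 010-1-  (sole → essential)
  19 | -1-011,-10-11,01-0-1,010--1,010-1-
  21 | 0---01,0-01-1,010--1
  22 | -1011-,010-1-
  23 | --0111,-10-11,-1011-,0-01-1,010--1,010-1-
  24 | -1100-  (sole → essential)
  25 | --10-1,-11-01,-1100-,0---01,01-0-1
  27 | --10-1,-1-011,01-0-1
  29 | -11-01,0---01
  32 | 100-00  (sole → essential)
  36 | 1--1-0,100-00
  38 | 1--1-0,1--11-
  39 | --0111,-0-111,1--11-
  41 | --10-1  (sole → essential)
  42 | -01-1-,1-1-1-
  43 | --10-1,-01-1-,1-1-1-
  44 | -011-0,1--1-0
  46 | -01-1-,-011-0,1--1-0,1--11-,1-1-1-
  47 | -0-111,-01-1-,1--11-,1-1-1-
  51 | -1-011,-10-11,11--11
  52 | 1--1-0  (sole → essential)
  54 | -1011-,1--1-0,1--11-
  55 | --0111,-10-11,-1011-,1--11-,11--11
  57 | --10-1,-11-01,-1100-,111---
  58 | 1-1-1-,111---
  59 | --10-1,-1-011,1-1-1-,11--11,111---
  60 | 1--1-0,111---
  61 | -11-01,111---
  62 | 1--1-0,1--11-,1-1-1-,111---
  63 | 1--11-,1-1-1-,11--11,111---
Essential prime implicants: --10-1, -01-1-, -1100-, 0---01, 010-1-, 1--1-0, 100-00
Petrick residual → --0111, -011-0, -1-011, 111---
Minimum SOP uses 11 PIs: c'def + cd'f + b'ce + b'cdf' + bd'ef + bcd'e' + a'e'f + a'bc'e + adf' + ab'c'e'f' + abc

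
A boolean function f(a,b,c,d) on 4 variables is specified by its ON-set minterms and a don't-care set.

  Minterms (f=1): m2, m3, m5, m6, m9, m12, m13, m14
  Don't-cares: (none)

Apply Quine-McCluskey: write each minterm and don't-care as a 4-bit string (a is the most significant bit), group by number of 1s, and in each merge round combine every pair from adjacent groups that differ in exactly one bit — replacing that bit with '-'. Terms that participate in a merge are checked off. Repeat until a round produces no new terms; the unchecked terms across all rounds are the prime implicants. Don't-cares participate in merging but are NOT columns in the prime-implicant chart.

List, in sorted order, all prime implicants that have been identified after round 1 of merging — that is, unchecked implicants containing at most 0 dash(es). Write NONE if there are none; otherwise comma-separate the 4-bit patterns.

NONE

[col 0] 0010*, 0011*, 0101*, 0110*, 1001*, 1100*, 1101*, 1110*
[col 1] -101, -110, 0-10, 001-, 1-01, 11-0, 110-
Prime implicants: -101, -110, 0-10, 001-, 1-01, 11-0, 110-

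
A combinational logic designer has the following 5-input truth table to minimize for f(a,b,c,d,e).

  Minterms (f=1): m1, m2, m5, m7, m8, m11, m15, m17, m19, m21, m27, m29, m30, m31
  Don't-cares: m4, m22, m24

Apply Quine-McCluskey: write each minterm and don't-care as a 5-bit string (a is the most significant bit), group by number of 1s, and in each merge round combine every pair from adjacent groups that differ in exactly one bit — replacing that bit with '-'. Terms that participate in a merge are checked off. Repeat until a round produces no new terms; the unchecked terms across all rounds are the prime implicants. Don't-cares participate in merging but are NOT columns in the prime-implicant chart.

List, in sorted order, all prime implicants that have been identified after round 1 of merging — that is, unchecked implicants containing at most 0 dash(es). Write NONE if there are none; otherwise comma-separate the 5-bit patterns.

00010

Round 0: 00001✓ 00010 00100✓ 00101✓ 00111✓ 01000✓ 01011✓ 01111✓ 10001✓ 10011✓ 10101✓ 10110✓ 11000✓ 11011✓ 11101✓ 11110✓ 11111✓
Round 1: -0001✓ -0101✓ -1000 -1011✓ -1111✓ 0-111 00-01✓ 001-1 0010- 01-11✓ 1-011 1-101 1-110 10-01✓ 100-1 11-11✓ 111-1 1111-
Round 2: -0-01 -1-11
PIs = {-0-01, -1-11, -1000, 0-111, 00010, 001-1, 0010-, 1-011, 1-101, 1-110, 100-1, 111-1, 1111-}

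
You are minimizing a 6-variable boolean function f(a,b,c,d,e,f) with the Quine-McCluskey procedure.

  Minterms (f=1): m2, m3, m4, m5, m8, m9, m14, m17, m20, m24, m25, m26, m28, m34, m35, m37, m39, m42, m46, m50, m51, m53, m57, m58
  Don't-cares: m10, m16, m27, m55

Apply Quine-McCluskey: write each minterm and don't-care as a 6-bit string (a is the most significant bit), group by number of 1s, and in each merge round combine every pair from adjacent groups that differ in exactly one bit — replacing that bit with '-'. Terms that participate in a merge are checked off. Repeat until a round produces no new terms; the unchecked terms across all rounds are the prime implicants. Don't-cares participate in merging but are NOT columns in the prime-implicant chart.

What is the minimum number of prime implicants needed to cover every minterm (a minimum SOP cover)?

Round 0: 000010✓ 000011✓ 000100✓ 000101✓ 001000✓ 001001✓ 001010✓ 001110✓ 010000✓ 010001✓ 010100✓ 011000✓ 011001✓ 011010✓ 011011✓ 011100✓ 100010✓ 100011✓ 100101✓ 100111✓ 101010✓ 101110✓ 110010✓ 110011✓ 110101✓ 110111✓ 111001✓ 111010✓
Round 1: -00010✓ -00011✓ -00101 -01010✓ -01110✓ -11001 -11010✓ 0-0100 0-1000✓ 0-1001✓ 0-1010✓ 00-010✓ 00001-✓ 00010- 001-10✓ 0010-0✓ 00100-✓ 01-000✓ 01-001✓ 01-100✓ 010-00✓ 01000-✓ 011-00✓ 0110-0✓ 0110-1✓ 01100-✓ 01101-✓ 1-0010✓ 1-0011✓ 1-0101✓ 1-0111✓ 1-1010✓ 10-010✓ 100-11✓ 10001-✓ 1001-1✓ 101-10✓ 11-010✓ 110-11✓ 11001-✓ 1101-1✓
Round 2: --1010 -0-010 -0001- -01-10 0-10-0 0-100- 01--00 01-00- 0110-- 1--010 1-0-11 1-001- 1-01-1
PIs = {--1010, -0-010, -0001-, -00101, -01-10, -11001, 0-0100, 0-10-0, 0-100-, 00010-, 01--00, 01-00-, 0110--, 1--010, 1-0-11, 1-001-, 1-01-1}
Coverage chart:
  m2: -0-010,-0001-
  m3: -0001- ←essential
  m4: 0-0100,00010-
  m5: -00101,00010-
  m8: 0-10-0,0-100-
  m9: 0-100- ←essential
  m14: -01-10 ←essential
  m17: 01-00- ←essential
  m20: 0-0100,01--00
  m24: 0-10-0,0-100-,01--00,01-00-,0110--
  m25: -11001,0-100-,01-00-,0110--
  m26: --1010,0-10-0,0110--
  m28: 01--00 ←essential
  m34: -0-010,-0001-,1--010,1-001-
  m35: -0001-,1-0-11,1-001-
  m37: -00101,1-01-1
  m39: 1-0-11,1-01-1
  m42: --1010,-0-010,-01-10,1--010
  m46: -01-10 ←essential
  m50: 1--010,1-001-
  m51: 1-0-11,1-001-
  m53: 1-01-1 ←essential
  m57: -11001 ←essential
  m58: --1010,1--010
Essential: -0001-, -01-10, -11001, 0-100-, 01--00, 01-00-, 1-01-1
Petrick residual → --1010, 00010-, 1-001-
Min cover (10 terms): cd'ef' + b'c'd'e + b'cef' + bcd'e'f + a'cd'e' + a'b'c'de' + a'be'f' + a'bd'e' + ac'd'e + ac'df

10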